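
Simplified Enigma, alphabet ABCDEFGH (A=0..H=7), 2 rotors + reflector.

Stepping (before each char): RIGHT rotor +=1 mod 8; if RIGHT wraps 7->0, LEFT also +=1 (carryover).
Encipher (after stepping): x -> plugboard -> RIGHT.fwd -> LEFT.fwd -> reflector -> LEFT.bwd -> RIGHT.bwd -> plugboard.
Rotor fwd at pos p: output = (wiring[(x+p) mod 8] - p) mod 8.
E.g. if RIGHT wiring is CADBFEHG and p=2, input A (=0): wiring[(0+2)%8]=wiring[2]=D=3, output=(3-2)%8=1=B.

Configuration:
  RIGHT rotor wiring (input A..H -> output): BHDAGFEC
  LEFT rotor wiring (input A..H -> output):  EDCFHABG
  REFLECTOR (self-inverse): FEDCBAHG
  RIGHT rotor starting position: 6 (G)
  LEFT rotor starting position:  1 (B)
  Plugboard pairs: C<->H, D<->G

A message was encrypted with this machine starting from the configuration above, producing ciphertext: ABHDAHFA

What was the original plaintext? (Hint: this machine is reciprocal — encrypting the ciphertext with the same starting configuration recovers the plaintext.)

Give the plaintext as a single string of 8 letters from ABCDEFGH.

Char 1 ('A'): step: R->7, L=1; A->plug->A->R->D->L->G->refl->H->L'->E->R'->D->plug->G
Char 2 ('B'): step: R->0, L->2 (L advanced); B->plug->B->R->H->L->B->refl->E->L'->F->R'->F->plug->F
Char 3 ('H'): step: R->1, L=2; H->plug->C->R->H->L->B->refl->E->L'->F->R'->D->plug->G
Char 4 ('D'): step: R->2, L=2; D->plug->G->R->H->L->B->refl->E->L'->F->R'->H->plug->C
Char 5 ('A'): step: R->3, L=2; A->plug->A->R->F->L->E->refl->B->L'->H->R'->E->plug->E
Char 6 ('H'): step: R->4, L=2; H->plug->C->R->A->L->A->refl->F->L'->C->R'->A->plug->A
Char 7 ('F'): step: R->5, L=2; F->plug->F->R->G->L->C->refl->D->L'->B->R'->H->plug->C
Char 8 ('A'): step: R->6, L=2; A->plug->A->R->G->L->C->refl->D->L'->B->R'->D->plug->G

Answer: GFGCEACG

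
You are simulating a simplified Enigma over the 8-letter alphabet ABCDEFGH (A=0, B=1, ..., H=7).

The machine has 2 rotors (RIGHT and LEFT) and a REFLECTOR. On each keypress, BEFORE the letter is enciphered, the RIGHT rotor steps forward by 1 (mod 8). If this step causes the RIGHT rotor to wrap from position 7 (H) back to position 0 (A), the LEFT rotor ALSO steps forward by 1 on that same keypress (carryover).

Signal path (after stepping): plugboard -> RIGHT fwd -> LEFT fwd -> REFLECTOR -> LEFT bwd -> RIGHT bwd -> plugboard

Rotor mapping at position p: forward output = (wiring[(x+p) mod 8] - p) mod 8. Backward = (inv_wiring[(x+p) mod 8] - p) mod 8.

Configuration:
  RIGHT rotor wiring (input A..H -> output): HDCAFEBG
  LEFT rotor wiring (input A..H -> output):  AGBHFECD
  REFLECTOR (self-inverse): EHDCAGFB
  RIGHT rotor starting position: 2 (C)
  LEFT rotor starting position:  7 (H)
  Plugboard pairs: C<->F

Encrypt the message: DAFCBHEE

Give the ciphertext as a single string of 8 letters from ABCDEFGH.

Char 1 ('D'): step: R->3, L=7; D->plug->D->R->G->L->F->refl->G->L'->F->R'->A->plug->A
Char 2 ('A'): step: R->4, L=7; A->plug->A->R->B->L->B->refl->H->L'->C->R'->D->plug->D
Char 3 ('F'): step: R->5, L=7; F->plug->C->R->B->L->B->refl->H->L'->C->R'->D->plug->D
Char 4 ('C'): step: R->6, L=7; C->plug->F->R->C->L->H->refl->B->L'->B->R'->C->plug->F
Char 5 ('B'): step: R->7, L=7; B->plug->B->R->A->L->E->refl->A->L'->E->R'->C->plug->F
Char 6 ('H'): step: R->0, L->0 (L advanced); H->plug->H->R->G->L->C->refl->D->L'->H->R'->A->plug->A
Char 7 ('E'): step: R->1, L=0; E->plug->E->R->D->L->H->refl->B->L'->C->R'->A->plug->A
Char 8 ('E'): step: R->2, L=0; E->plug->E->R->H->L->D->refl->C->L'->G->R'->B->plug->B

Answer: ADDFFAAB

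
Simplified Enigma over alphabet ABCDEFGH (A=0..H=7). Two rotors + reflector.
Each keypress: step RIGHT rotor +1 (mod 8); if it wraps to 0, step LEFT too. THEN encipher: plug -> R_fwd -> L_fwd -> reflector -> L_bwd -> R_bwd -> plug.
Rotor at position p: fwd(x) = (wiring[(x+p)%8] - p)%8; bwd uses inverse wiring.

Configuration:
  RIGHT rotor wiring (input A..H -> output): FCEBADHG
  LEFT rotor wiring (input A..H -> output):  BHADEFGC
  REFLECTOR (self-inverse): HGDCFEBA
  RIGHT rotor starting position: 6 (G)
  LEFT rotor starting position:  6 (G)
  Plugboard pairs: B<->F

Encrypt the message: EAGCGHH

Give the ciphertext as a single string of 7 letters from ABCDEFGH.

Char 1 ('E'): step: R->7, L=6; E->plug->E->R->C->L->D->refl->C->L'->E->R'->G->plug->G
Char 2 ('A'): step: R->0, L->7 (L advanced); A->plug->A->R->F->L->F->refl->E->L'->E->R'->C->plug->C
Char 3 ('G'): step: R->1, L=7; G->plug->G->R->F->L->F->refl->E->L'->E->R'->H->plug->H
Char 4 ('C'): step: R->2, L=7; C->plug->C->R->G->L->G->refl->B->L'->D->R'->G->plug->G
Char 5 ('G'): step: R->3, L=7; G->plug->G->R->H->L->H->refl->A->L'->C->R'->F->plug->B
Char 6 ('H'): step: R->4, L=7; H->plug->H->R->F->L->F->refl->E->L'->E->R'->A->plug->A
Char 7 ('H'): step: R->5, L=7; H->plug->H->R->D->L->B->refl->G->L'->G->R'->A->plug->A

Answer: GCHGBAA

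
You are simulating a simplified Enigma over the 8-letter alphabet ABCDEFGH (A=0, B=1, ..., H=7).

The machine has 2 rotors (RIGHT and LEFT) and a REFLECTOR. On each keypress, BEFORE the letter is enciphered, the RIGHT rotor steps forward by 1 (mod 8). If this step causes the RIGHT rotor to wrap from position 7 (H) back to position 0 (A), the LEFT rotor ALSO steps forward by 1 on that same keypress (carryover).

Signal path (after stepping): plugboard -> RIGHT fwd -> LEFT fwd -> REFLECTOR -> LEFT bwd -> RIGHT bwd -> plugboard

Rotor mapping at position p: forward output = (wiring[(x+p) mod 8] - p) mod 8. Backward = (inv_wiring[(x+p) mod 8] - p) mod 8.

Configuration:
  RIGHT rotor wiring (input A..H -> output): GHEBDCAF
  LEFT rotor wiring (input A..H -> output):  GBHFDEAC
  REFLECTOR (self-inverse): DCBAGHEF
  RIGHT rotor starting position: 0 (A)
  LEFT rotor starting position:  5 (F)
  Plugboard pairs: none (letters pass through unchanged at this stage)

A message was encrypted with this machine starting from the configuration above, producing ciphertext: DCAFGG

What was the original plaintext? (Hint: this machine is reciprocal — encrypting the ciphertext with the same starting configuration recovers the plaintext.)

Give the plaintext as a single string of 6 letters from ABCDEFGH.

Char 1 ('D'): step: R->1, L=5; D->plug->D->R->C->L->F->refl->H->L'->A->R'->C->plug->C
Char 2 ('C'): step: R->2, L=5; C->plug->C->R->B->L->D->refl->A->L'->G->R'->E->plug->E
Char 3 ('A'): step: R->3, L=5; A->plug->A->R->G->L->A->refl->D->L'->B->R'->H->plug->H
Char 4 ('F'): step: R->4, L=5; F->plug->F->R->D->L->B->refl->C->L'->F->R'->H->plug->H
Char 5 ('G'): step: R->5, L=5; G->plug->G->R->E->L->E->refl->G->L'->H->R'->F->plug->F
Char 6 ('G'): step: R->6, L=5; G->plug->G->R->F->L->C->refl->B->L'->D->R'->F->plug->F

Answer: CEHHFF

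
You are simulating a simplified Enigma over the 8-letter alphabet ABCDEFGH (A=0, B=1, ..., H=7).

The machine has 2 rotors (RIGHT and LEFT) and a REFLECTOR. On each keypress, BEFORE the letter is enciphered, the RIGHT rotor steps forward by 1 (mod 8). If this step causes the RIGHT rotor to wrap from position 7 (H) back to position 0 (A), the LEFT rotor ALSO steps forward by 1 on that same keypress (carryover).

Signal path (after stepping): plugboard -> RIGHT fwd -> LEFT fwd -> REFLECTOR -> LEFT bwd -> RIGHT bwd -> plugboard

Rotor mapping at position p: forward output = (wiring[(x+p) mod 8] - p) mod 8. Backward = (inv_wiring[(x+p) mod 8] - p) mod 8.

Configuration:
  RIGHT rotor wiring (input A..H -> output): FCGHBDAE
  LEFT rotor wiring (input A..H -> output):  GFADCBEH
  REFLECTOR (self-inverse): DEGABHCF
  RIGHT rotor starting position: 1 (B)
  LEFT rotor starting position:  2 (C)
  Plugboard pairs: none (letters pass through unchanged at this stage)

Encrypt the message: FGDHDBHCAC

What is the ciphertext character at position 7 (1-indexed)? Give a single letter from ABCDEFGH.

Char 1 ('F'): step: R->2, L=2; F->plug->F->R->C->L->A->refl->D->L'->H->R'->C->plug->C
Char 2 ('G'): step: R->3, L=2; G->plug->G->R->H->L->D->refl->A->L'->C->R'->F->plug->F
Char 3 ('D'): step: R->4, L=2; D->plug->D->R->A->L->G->refl->C->L'->E->R'->C->plug->C
Char 4 ('H'): step: R->5, L=2; H->plug->H->R->E->L->C->refl->G->L'->A->R'->D->plug->D
Char 5 ('D'): step: R->6, L=2; D->plug->D->R->E->L->C->refl->G->L'->A->R'->E->plug->E
Char 6 ('B'): step: R->7, L=2; B->plug->B->R->G->L->E->refl->B->L'->B->R'->H->plug->H
Char 7 ('H'): step: R->0, L->3 (L advanced); H->plug->H->R->E->L->E->refl->B->L'->D->R'->F->plug->F

F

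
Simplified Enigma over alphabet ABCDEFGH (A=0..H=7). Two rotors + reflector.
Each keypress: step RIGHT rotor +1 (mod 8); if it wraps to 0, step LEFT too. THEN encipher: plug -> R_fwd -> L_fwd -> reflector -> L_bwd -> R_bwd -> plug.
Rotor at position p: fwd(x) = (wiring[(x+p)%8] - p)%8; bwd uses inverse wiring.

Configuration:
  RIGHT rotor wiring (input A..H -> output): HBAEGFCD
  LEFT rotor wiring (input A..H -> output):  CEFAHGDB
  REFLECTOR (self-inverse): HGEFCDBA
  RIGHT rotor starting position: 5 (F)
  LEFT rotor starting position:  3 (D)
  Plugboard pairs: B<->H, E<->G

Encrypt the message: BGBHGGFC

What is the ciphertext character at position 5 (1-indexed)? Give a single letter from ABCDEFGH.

Char 1 ('B'): step: R->6, L=3; B->plug->H->R->H->L->C->refl->E->L'->B->R'->C->plug->C
Char 2 ('G'): step: R->7, L=3; G->plug->E->R->F->L->H->refl->A->L'->D->R'->H->plug->B
Char 3 ('B'): step: R->0, L->4 (L advanced); B->plug->H->R->D->L->F->refl->D->L'->A->R'->C->plug->C
Char 4 ('H'): step: R->1, L=4; H->plug->B->R->H->L->E->refl->C->L'->B->R'->F->plug->F
Char 5 ('G'): step: R->2, L=4; G->plug->E->R->A->L->D->refl->F->L'->D->R'->D->plug->D

D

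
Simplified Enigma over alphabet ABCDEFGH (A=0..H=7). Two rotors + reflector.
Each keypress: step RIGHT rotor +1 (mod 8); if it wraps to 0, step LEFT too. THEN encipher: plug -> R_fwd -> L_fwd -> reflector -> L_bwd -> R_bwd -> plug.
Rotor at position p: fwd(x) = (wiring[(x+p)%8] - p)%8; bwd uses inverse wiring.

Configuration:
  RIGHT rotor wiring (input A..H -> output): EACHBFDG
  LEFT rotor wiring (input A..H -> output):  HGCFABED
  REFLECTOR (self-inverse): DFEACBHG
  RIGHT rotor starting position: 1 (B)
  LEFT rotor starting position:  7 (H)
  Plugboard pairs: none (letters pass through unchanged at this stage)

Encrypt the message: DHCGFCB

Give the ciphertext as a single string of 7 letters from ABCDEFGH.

Char 1 ('D'): step: R->2, L=7; D->plug->D->R->D->L->D->refl->A->L'->B->R'->E->plug->E
Char 2 ('H'): step: R->3, L=7; H->plug->H->R->H->L->F->refl->B->L'->F->R'->G->plug->G
Char 3 ('C'): step: R->4, L=7; C->plug->C->R->H->L->F->refl->B->L'->F->R'->A->plug->A
Char 4 ('G'): step: R->5, L=7; G->plug->G->R->C->L->H->refl->G->L'->E->R'->H->plug->H
Char 5 ('F'): step: R->6, L=7; F->plug->F->R->B->L->A->refl->D->L'->D->R'->G->plug->G
Char 6 ('C'): step: R->7, L=7; C->plug->C->R->B->L->A->refl->D->L'->D->R'->D->plug->D
Char 7 ('B'): step: R->0, L->0 (L advanced); B->plug->B->R->A->L->H->refl->G->L'->B->R'->E->plug->E

Answer: EGAHGDE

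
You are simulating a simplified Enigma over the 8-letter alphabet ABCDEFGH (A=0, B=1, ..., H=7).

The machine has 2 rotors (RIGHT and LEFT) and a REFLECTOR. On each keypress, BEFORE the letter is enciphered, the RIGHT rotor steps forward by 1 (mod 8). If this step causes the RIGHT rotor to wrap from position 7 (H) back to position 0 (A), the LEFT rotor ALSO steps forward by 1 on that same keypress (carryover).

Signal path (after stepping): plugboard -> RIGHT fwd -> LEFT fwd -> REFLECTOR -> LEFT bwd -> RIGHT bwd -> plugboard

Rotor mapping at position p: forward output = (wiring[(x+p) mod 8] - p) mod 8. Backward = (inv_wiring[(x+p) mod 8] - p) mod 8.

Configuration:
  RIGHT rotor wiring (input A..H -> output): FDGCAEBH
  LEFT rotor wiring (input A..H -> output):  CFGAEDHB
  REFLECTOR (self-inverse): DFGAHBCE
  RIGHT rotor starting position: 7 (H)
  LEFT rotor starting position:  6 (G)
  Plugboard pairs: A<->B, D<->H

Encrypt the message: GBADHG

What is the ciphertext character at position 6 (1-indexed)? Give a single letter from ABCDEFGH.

Char 1 ('G'): step: R->0, L->7 (L advanced); G->plug->G->R->B->L->D->refl->A->L'->H->R'->H->plug->D
Char 2 ('B'): step: R->1, L=7; B->plug->A->R->C->L->G->refl->C->L'->A->R'->F->plug->F
Char 3 ('A'): step: R->2, L=7; A->plug->B->R->A->L->C->refl->G->L'->C->R'->D->plug->H
Char 4 ('D'): step: R->3, L=7; D->plug->H->R->D->L->H->refl->E->L'->G->R'->D->plug->H
Char 5 ('H'): step: R->4, L=7; H->plug->D->R->D->L->H->refl->E->L'->G->R'->H->plug->D
Char 6 ('G'): step: R->5, L=7; G->plug->G->R->F->L->F->refl->B->L'->E->R'->B->plug->A

A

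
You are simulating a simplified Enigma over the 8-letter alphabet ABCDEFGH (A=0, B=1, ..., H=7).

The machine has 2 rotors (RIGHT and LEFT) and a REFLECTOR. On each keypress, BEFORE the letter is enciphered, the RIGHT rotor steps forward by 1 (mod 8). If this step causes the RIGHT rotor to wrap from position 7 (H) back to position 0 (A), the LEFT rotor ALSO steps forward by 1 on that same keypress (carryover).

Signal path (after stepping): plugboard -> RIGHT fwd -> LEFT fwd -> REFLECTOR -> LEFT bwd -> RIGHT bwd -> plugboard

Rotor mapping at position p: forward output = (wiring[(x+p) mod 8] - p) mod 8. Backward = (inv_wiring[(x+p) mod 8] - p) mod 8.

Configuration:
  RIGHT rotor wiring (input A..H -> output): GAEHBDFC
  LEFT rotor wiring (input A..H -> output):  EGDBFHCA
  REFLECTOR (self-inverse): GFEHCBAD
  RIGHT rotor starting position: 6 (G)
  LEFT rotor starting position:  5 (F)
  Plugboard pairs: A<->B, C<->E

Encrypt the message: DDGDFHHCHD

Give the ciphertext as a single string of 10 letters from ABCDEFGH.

Char 1 ('D'): step: R->7, L=5; D->plug->D->R->F->L->G->refl->A->L'->H->R'->B->plug->A
Char 2 ('D'): step: R->0, L->6 (L advanced); D->plug->D->R->H->L->B->refl->F->L'->E->R'->C->plug->E
Char 3 ('G'): step: R->1, L=6; G->plug->G->R->B->L->C->refl->E->L'->A->R'->D->plug->D
Char 4 ('D'): step: R->2, L=6; D->plug->D->R->B->L->C->refl->E->L'->A->R'->F->plug->F
Char 5 ('F'): step: R->3, L=6; F->plug->F->R->D->L->A->refl->G->L'->C->R'->D->plug->D
Char 6 ('H'): step: R->4, L=6; H->plug->H->R->D->L->A->refl->G->L'->C->R'->E->plug->C
Char 7 ('H'): step: R->5, L=6; H->plug->H->R->E->L->F->refl->B->L'->H->R'->F->plug->F
Char 8 ('C'): step: R->6, L=6; C->plug->E->R->G->L->H->refl->D->L'->F->R'->H->plug->H
Char 9 ('H'): step: R->7, L=6; H->plug->H->R->G->L->H->refl->D->L'->F->R'->D->plug->D
Char 10 ('D'): step: R->0, L->7 (L advanced); D->plug->D->R->H->L->D->refl->H->L'->C->R'->H->plug->H

Answer: AEDFDCFHDH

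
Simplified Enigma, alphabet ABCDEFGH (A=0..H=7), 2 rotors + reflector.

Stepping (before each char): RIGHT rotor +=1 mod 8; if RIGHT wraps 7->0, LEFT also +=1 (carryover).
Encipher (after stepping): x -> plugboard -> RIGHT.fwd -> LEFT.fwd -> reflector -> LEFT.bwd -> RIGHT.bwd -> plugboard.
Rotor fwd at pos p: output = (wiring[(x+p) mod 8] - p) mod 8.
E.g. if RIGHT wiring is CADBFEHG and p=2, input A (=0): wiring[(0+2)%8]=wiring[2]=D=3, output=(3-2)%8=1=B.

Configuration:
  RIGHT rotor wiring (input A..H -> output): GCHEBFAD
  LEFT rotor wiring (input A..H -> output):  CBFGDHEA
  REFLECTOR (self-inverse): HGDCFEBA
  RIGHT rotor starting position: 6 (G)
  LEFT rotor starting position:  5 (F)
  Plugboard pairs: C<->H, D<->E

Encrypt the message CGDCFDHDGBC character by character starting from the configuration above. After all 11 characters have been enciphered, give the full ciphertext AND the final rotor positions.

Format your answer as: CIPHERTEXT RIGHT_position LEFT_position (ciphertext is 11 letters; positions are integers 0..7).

Char 1 ('C'): step: R->7, L=5; C->plug->H->R->B->L->H->refl->A->L'->F->R'->E->plug->D
Char 2 ('G'): step: R->0, L->6 (L advanced); G->plug->G->R->A->L->G->refl->B->L'->H->R'->C->plug->H
Char 3 ('D'): step: R->1, L=6; D->plug->E->R->E->L->H->refl->A->L'->F->R'->H->plug->C
Char 4 ('C'): step: R->2, L=6; C->plug->H->R->A->L->G->refl->B->L'->H->R'->C->plug->H
Char 5 ('F'): step: R->3, L=6; F->plug->F->R->D->L->D->refl->C->L'->B->R'->A->plug->A
Char 6 ('D'): step: R->4, L=6; D->plug->E->R->C->L->E->refl->F->L'->G->R'->F->plug->F
Char 7 ('H'): step: R->5, L=6; H->plug->C->R->G->L->F->refl->E->L'->C->R'->F->plug->F
Char 8 ('D'): step: R->6, L=6; D->plug->E->R->B->L->C->refl->D->L'->D->R'->G->plug->G
Char 9 ('G'): step: R->7, L=6; G->plug->G->R->G->L->F->refl->E->L'->C->R'->F->plug->F
Char 10 ('B'): step: R->0, L->7 (L advanced); B->plug->B->R->C->L->C->refl->D->L'->B->R'->E->plug->D
Char 11 ('C'): step: R->1, L=7; C->plug->H->R->F->L->E->refl->F->L'->H->R'->F->plug->F
Final: ciphertext=DHCHAFFGFDF, RIGHT=1, LEFT=7

Answer: DHCHAFFGFDF 1 7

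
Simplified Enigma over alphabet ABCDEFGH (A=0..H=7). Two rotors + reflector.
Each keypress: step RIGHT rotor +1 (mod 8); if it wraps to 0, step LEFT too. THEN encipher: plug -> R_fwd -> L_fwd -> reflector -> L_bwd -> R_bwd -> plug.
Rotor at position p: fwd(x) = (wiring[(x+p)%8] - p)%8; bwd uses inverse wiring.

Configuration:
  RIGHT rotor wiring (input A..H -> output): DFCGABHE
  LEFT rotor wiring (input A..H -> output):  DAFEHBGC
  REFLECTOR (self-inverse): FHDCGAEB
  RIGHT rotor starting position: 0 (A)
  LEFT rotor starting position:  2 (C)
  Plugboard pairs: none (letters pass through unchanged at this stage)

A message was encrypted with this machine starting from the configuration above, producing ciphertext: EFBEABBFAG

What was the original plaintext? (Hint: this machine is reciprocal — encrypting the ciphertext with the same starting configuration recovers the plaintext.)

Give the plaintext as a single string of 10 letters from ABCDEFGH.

Answer: BEGACHECEF

Derivation:
Char 1 ('E'): step: R->1, L=2; E->plug->E->R->A->L->D->refl->C->L'->B->R'->B->plug->B
Char 2 ('F'): step: R->2, L=2; F->plug->F->R->C->L->F->refl->A->L'->F->R'->E->plug->E
Char 3 ('B'): step: R->3, L=2; B->plug->B->R->F->L->A->refl->F->L'->C->R'->G->plug->G
Char 4 ('E'): step: R->4, L=2; E->plug->E->R->H->L->G->refl->E->L'->E->R'->A->plug->A
Char 5 ('A'): step: R->5, L=2; A->plug->A->R->E->L->E->refl->G->L'->H->R'->C->plug->C
Char 6 ('B'): step: R->6, L=2; B->plug->B->R->G->L->B->refl->H->L'->D->R'->H->plug->H
Char 7 ('B'): step: R->7, L=2; B->plug->B->R->E->L->E->refl->G->L'->H->R'->E->plug->E
Char 8 ('F'): step: R->0, L->3 (L advanced); F->plug->F->R->B->L->E->refl->G->L'->C->R'->C->plug->C
Char 9 ('A'): step: R->1, L=3; A->plug->A->R->E->L->H->refl->B->L'->A->R'->E->plug->E
Char 10 ('G'): step: R->2, L=3; G->plug->G->R->B->L->E->refl->G->L'->C->R'->F->plug->F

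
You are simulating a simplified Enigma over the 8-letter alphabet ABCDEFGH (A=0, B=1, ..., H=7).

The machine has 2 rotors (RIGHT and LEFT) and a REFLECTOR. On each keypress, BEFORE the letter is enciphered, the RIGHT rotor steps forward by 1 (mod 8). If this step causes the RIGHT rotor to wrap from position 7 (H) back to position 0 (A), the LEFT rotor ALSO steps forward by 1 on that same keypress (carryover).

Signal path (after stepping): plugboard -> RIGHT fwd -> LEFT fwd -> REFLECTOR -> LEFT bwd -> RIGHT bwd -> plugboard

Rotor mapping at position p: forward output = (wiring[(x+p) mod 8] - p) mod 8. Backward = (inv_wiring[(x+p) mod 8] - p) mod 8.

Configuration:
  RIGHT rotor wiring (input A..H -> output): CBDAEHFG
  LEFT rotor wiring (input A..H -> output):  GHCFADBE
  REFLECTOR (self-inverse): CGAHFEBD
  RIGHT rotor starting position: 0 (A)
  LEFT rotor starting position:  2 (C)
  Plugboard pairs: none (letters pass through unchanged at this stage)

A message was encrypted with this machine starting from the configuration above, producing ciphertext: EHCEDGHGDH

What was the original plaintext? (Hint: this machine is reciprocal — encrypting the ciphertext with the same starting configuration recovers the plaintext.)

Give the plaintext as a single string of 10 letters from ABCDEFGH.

Char 1 ('E'): step: R->1, L=2; E->plug->E->R->G->L->E->refl->F->L'->H->R'->C->plug->C
Char 2 ('H'): step: R->2, L=2; H->plug->H->R->H->L->F->refl->E->L'->G->R'->B->plug->B
Char 3 ('C'): step: R->3, L=2; C->plug->C->R->E->L->H->refl->D->L'->B->R'->B->plug->B
Char 4 ('E'): step: R->4, L=2; E->plug->E->R->G->L->E->refl->F->L'->H->R'->G->plug->G
Char 5 ('D'): step: R->5, L=2; D->plug->D->R->F->L->C->refl->A->L'->A->R'->B->plug->B
Char 6 ('G'): step: R->6, L=2; G->plug->G->R->G->L->E->refl->F->L'->H->R'->A->plug->A
Char 7 ('H'): step: R->7, L=2; H->plug->H->R->G->L->E->refl->F->L'->H->R'->A->plug->A
Char 8 ('G'): step: R->0, L->3 (L advanced); G->plug->G->R->F->L->D->refl->H->L'->H->R'->F->plug->F
Char 9 ('D'): step: R->1, L=3; D->plug->D->R->D->L->G->refl->B->L'->E->R'->F->plug->F
Char 10 ('H'): step: R->2, L=3; H->plug->H->R->H->L->H->refl->D->L'->F->R'->D->plug->D

Answer: CBBGBAAFFD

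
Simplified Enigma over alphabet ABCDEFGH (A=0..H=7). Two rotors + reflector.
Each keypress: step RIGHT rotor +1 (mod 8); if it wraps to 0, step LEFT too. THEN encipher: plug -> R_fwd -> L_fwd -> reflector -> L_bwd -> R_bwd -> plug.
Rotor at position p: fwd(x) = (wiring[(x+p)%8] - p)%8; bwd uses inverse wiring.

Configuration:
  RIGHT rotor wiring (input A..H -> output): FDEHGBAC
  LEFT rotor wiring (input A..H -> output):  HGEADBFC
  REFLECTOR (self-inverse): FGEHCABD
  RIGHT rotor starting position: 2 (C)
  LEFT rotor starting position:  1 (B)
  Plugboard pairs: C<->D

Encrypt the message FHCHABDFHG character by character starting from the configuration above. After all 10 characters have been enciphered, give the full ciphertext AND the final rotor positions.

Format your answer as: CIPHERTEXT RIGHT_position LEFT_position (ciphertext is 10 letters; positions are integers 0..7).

Char 1 ('F'): step: R->3, L=1; F->plug->F->R->C->L->H->refl->D->L'->B->R'->H->plug->H
Char 2 ('H'): step: R->4, L=1; H->plug->H->R->D->L->C->refl->E->L'->F->R'->B->plug->B
Char 3 ('C'): step: R->5, L=1; C->plug->D->R->A->L->F->refl->A->L'->E->R'->A->plug->A
Char 4 ('H'): step: R->6, L=1; H->plug->H->R->D->L->C->refl->E->L'->F->R'->D->plug->C
Char 5 ('A'): step: R->7, L=1; A->plug->A->R->D->L->C->refl->E->L'->F->R'->D->plug->C
Char 6 ('B'): step: R->0, L->2 (L advanced); B->plug->B->R->D->L->H->refl->D->L'->E->R'->C->plug->D
Char 7 ('D'): step: R->1, L=2; D->plug->C->R->G->L->F->refl->A->L'->F->R'->D->plug->C
Char 8 ('F'): step: R->2, L=2; F->plug->F->R->A->L->C->refl->E->L'->H->R'->D->plug->C
Char 9 ('H'): step: R->3, L=2; H->plug->H->R->B->L->G->refl->B->L'->C->R'->F->plug->F
Char 10 ('G'): step: R->4, L=2; G->plug->G->R->A->L->C->refl->E->L'->H->R'->F->plug->F
Final: ciphertext=HBACCDCCFF, RIGHT=4, LEFT=2

Answer: HBACCDCCFF 4 2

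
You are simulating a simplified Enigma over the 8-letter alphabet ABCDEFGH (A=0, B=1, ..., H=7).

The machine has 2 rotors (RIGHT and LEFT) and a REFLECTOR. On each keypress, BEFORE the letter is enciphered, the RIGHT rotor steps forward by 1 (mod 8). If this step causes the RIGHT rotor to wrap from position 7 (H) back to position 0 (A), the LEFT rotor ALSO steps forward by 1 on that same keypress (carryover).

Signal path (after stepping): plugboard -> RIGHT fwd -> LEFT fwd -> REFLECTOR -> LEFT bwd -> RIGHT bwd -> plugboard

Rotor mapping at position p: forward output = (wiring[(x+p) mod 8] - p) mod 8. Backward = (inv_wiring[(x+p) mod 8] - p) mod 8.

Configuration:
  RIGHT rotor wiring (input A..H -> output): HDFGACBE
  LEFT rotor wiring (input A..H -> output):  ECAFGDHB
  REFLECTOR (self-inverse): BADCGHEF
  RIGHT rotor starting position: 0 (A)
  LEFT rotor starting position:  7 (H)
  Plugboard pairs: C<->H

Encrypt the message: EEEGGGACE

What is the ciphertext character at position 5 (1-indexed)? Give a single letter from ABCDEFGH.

Char 1 ('E'): step: R->1, L=7; E->plug->E->R->B->L->F->refl->H->L'->F->R'->C->plug->H
Char 2 ('E'): step: R->2, L=7; E->plug->E->R->H->L->A->refl->B->L'->D->R'->A->plug->A
Char 3 ('E'): step: R->3, L=7; E->plug->E->R->B->L->F->refl->H->L'->F->R'->B->plug->B
Char 4 ('G'): step: R->4, L=7; G->plug->G->R->B->L->F->refl->H->L'->F->R'->C->plug->H
Char 5 ('G'): step: R->5, L=7; G->plug->G->R->B->L->F->refl->H->L'->F->R'->A->plug->A

A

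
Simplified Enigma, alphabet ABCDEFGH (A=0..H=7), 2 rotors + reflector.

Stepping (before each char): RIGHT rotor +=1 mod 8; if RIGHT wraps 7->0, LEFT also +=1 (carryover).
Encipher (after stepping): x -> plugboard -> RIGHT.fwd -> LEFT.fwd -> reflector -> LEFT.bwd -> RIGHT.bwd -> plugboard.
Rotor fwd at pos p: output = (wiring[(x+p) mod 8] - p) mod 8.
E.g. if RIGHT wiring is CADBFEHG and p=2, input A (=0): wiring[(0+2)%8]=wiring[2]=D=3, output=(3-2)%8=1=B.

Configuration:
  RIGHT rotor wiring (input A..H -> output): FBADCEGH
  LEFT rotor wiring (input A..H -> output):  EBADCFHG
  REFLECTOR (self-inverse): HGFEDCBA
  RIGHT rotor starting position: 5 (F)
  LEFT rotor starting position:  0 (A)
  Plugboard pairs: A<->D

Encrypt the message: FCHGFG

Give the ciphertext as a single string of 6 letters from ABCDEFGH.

Char 1 ('F'): step: R->6, L=0; F->plug->F->R->F->L->F->refl->C->L'->E->R'->G->plug->G
Char 2 ('C'): step: R->7, L=0; C->plug->C->R->C->L->A->refl->H->L'->G->R'->B->plug->B
Char 3 ('H'): step: R->0, L->1 (L advanced); H->plug->H->R->H->L->D->refl->E->L'->E->R'->F->plug->F
Char 4 ('G'): step: R->1, L=1; G->plug->G->R->G->L->F->refl->C->L'->C->R'->C->plug->C
Char 5 ('F'): step: R->2, L=1; F->plug->F->R->F->L->G->refl->B->L'->D->R'->G->plug->G
Char 6 ('G'): step: R->3, L=1; G->plug->G->R->G->L->F->refl->C->L'->C->R'->F->plug->F

Answer: GBFCGF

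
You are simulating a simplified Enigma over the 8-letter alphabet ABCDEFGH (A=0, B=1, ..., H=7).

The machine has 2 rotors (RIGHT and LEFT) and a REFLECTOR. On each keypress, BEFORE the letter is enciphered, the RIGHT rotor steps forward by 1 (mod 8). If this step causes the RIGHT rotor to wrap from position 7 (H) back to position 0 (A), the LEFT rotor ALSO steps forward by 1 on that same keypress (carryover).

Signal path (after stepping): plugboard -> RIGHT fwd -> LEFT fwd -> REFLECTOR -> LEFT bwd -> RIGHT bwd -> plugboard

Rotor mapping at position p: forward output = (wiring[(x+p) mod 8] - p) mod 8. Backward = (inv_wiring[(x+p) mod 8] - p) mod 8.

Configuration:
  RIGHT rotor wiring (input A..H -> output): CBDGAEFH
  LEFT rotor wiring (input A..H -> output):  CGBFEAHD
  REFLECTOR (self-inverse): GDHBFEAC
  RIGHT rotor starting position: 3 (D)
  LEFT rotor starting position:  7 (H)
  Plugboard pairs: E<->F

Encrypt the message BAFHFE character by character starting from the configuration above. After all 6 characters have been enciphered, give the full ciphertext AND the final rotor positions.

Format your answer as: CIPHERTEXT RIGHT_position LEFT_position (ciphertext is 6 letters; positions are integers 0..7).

Char 1 ('B'): step: R->4, L=7; B->plug->B->R->A->L->E->refl->F->L'->F->R'->F->plug->E
Char 2 ('A'): step: R->5, L=7; A->plug->A->R->H->L->A->refl->G->L'->E->R'->E->plug->F
Char 3 ('F'): step: R->6, L=7; F->plug->E->R->F->L->F->refl->E->L'->A->R'->F->plug->E
Char 4 ('H'): step: R->7, L=7; H->plug->H->R->G->L->B->refl->D->L'->B->R'->F->plug->E
Char 5 ('F'): step: R->0, L->0 (L advanced); F->plug->E->R->A->L->C->refl->H->L'->G->R'->D->plug->D
Char 6 ('E'): step: R->1, L=0; E->plug->F->R->E->L->E->refl->F->L'->D->R'->E->plug->F
Final: ciphertext=EFEEDF, RIGHT=1, LEFT=0

Answer: EFEEDF 1 0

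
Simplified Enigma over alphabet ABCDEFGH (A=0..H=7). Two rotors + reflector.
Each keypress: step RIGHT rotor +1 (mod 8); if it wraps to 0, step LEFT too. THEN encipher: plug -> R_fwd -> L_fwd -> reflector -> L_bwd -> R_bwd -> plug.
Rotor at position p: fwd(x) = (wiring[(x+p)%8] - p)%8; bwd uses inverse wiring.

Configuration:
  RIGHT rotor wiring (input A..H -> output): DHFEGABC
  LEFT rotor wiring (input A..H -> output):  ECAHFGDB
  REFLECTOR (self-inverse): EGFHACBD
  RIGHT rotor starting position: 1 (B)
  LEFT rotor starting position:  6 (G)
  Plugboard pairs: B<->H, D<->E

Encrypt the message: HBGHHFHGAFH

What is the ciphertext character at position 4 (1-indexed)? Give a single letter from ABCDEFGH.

Char 1 ('H'): step: R->2, L=6; H->plug->B->R->C->L->G->refl->B->L'->F->R'->H->plug->B
Char 2 ('B'): step: R->3, L=6; B->plug->H->R->C->L->G->refl->B->L'->F->R'->C->plug->C
Char 3 ('G'): step: R->4, L=6; G->plug->G->R->B->L->D->refl->H->L'->G->R'->D->plug->E
Char 4 ('H'): step: R->5, L=6; H->plug->B->R->E->L->C->refl->F->L'->A->R'->F->plug->F

F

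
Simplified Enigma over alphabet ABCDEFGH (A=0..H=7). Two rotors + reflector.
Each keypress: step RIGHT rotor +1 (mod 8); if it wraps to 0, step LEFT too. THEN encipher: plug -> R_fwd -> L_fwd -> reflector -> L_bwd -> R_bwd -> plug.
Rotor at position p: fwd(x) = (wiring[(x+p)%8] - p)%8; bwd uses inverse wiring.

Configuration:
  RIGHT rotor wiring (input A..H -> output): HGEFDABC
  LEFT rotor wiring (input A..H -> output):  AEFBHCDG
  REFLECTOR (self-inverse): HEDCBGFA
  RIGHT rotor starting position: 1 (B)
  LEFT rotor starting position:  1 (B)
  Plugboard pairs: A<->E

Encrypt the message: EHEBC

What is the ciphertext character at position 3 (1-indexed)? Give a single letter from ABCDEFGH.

Char 1 ('E'): step: R->2, L=1; E->plug->A->R->C->L->A->refl->H->L'->H->R'->E->plug->A
Char 2 ('H'): step: R->3, L=1; H->plug->H->R->B->L->E->refl->B->L'->E->R'->F->plug->F
Char 3 ('E'): step: R->4, L=1; E->plug->A->R->H->L->H->refl->A->L'->C->R'->F->plug->F

F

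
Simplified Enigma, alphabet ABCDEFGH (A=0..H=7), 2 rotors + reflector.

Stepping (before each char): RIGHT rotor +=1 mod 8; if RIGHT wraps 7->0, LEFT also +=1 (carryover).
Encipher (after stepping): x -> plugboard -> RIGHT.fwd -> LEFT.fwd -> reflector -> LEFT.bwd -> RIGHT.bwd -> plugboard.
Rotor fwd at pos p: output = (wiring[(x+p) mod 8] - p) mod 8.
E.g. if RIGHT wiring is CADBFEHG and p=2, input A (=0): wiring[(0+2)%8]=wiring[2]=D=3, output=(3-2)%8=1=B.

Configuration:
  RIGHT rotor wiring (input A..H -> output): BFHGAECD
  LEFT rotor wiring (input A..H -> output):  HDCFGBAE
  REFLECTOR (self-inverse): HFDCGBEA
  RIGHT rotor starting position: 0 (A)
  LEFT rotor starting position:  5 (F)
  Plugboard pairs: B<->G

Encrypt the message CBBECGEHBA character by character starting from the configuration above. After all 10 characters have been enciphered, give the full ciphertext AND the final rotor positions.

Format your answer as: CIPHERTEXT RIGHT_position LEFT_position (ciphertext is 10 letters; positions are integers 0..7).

Char 1 ('C'): step: R->1, L=5; C->plug->C->R->F->L->F->refl->B->L'->H->R'->D->plug->D
Char 2 ('B'): step: R->2, L=5; B->plug->G->R->H->L->B->refl->F->L'->F->R'->A->plug->A
Char 3 ('B'): step: R->3, L=5; B->plug->G->R->C->L->H->refl->A->L'->G->R'->F->plug->F
Char 4 ('E'): step: R->4, L=5; E->plug->E->R->F->L->F->refl->B->L'->H->R'->D->plug->D
Char 5 ('C'): step: R->5, L=5; C->plug->C->R->G->L->A->refl->H->L'->C->R'->F->plug->F
Char 6 ('G'): step: R->6, L=5; G->plug->B->R->F->L->F->refl->B->L'->H->R'->D->plug->D
Char 7 ('E'): step: R->7, L=5; E->plug->E->R->H->L->B->refl->F->L'->F->R'->G->plug->B
Char 8 ('H'): step: R->0, L->6 (L advanced); H->plug->H->R->D->L->F->refl->B->L'->C->R'->G->plug->B
Char 9 ('B'): step: R->1, L=6; B->plug->G->R->C->L->B->refl->F->L'->D->R'->E->plug->E
Char 10 ('A'): step: R->2, L=6; A->plug->A->R->F->L->H->refl->A->L'->G->R'->C->plug->C
Final: ciphertext=DAFDFDBBEC, RIGHT=2, LEFT=6

Answer: DAFDFDBBEC 2 6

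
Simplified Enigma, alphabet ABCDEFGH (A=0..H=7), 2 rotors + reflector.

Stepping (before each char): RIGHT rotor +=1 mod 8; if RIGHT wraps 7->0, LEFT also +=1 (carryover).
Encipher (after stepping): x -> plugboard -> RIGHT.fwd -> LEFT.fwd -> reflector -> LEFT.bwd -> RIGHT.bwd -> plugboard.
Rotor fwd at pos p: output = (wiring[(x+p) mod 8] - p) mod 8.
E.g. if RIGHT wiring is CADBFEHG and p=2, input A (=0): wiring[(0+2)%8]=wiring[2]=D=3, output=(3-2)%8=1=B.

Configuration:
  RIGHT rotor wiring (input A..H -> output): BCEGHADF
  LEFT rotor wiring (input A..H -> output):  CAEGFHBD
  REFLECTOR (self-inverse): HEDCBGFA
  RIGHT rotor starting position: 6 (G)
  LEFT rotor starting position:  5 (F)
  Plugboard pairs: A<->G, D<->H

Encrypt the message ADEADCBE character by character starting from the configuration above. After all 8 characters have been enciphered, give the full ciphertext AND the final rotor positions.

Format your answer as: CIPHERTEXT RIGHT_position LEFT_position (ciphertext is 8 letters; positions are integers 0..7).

Char 1 ('A'): step: R->7, L=5; A->plug->G->R->B->L->E->refl->B->L'->G->R'->A->plug->G
Char 2 ('D'): step: R->0, L->6 (L advanced); D->plug->H->R->F->L->A->refl->H->L'->G->R'->D->plug->H
Char 3 ('E'): step: R->1, L=6; E->plug->E->R->H->L->B->refl->E->L'->C->R'->F->plug->F
Char 4 ('A'): step: R->2, L=6; A->plug->G->R->H->L->B->refl->E->L'->C->R'->A->plug->G
Char 5 ('D'): step: R->3, L=6; D->plug->H->R->B->L->F->refl->G->L'->E->R'->B->plug->B
Char 6 ('C'): step: R->4, L=6; C->plug->C->R->H->L->B->refl->E->L'->C->R'->H->plug->D
Char 7 ('B'): step: R->5, L=6; B->plug->B->R->G->L->H->refl->A->L'->F->R'->E->plug->E
Char 8 ('E'): step: R->6, L=6; E->plug->E->R->G->L->H->refl->A->L'->F->R'->A->plug->G
Final: ciphertext=GHFGBDEG, RIGHT=6, LEFT=6

Answer: GHFGBDEG 6 6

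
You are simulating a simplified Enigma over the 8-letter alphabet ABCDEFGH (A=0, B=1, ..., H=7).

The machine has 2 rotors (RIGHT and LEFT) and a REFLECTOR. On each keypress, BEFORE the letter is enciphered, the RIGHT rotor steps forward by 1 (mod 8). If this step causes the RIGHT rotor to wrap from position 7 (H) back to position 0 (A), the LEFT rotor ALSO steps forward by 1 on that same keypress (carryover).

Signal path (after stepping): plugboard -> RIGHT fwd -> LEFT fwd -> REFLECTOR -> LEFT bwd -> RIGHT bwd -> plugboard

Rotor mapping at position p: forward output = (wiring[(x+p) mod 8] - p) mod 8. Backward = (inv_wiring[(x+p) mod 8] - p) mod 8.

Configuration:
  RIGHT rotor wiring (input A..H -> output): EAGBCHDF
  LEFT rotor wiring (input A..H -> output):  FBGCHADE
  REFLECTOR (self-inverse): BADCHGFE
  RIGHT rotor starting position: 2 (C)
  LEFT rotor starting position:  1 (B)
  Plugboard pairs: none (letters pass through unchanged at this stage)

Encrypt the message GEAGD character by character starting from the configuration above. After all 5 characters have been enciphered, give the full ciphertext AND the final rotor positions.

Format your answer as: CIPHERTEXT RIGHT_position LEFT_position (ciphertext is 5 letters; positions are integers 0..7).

Char 1 ('G'): step: R->3, L=1; G->plug->G->R->F->L->C->refl->D->L'->G->R'->A->plug->A
Char 2 ('E'): step: R->4, L=1; E->plug->E->R->A->L->A->refl->B->L'->C->R'->G->plug->G
Char 3 ('A'): step: R->5, L=1; A->plug->A->R->C->L->B->refl->A->L'->A->R'->C->plug->C
Char 4 ('G'): step: R->6, L=1; G->plug->G->R->E->L->H->refl->E->L'->H->R'->B->plug->B
Char 5 ('D'): step: R->7, L=1; D->plug->D->R->H->L->E->refl->H->L'->E->R'->H->plug->H
Final: ciphertext=AGCBH, RIGHT=7, LEFT=1

Answer: AGCBH 7 1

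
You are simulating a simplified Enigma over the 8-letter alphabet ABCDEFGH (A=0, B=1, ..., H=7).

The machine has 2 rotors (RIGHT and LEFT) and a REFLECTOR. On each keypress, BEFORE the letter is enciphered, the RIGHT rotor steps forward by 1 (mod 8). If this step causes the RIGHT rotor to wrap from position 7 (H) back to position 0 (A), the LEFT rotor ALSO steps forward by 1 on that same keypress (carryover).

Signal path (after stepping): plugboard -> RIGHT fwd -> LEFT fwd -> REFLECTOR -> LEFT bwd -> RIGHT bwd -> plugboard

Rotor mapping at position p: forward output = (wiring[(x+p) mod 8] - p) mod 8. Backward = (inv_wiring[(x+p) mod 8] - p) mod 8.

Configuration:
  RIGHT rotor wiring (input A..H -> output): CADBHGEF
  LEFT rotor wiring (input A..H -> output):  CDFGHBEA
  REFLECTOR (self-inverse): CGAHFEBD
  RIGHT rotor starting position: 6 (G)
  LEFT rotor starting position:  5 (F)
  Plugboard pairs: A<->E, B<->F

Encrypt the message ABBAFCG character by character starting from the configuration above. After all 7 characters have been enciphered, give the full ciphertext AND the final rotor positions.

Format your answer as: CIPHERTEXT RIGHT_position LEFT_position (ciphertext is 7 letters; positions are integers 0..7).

Answer: CFFBBAF 5 6

Derivation:
Char 1 ('A'): step: R->7, L=5; A->plug->E->R->C->L->D->refl->H->L'->B->R'->C->plug->C
Char 2 ('B'): step: R->0, L->6 (L advanced); B->plug->F->R->G->L->B->refl->G->L'->A->R'->B->plug->F
Char 3 ('B'): step: R->1, L=6; B->plug->F->R->D->L->F->refl->E->L'->C->R'->B->plug->F
Char 4 ('A'): step: R->2, L=6; A->plug->E->R->C->L->E->refl->F->L'->D->R'->F->plug->B
Char 5 ('F'): step: R->3, L=6; F->plug->B->R->E->L->H->refl->D->L'->H->R'->F->plug->B
Char 6 ('C'): step: R->4, L=6; C->plug->C->R->A->L->G->refl->B->L'->G->R'->E->plug->A
Char 7 ('G'): step: R->5, L=6; G->plug->G->R->E->L->H->refl->D->L'->H->R'->B->plug->F
Final: ciphertext=CFFBBAF, RIGHT=5, LEFT=6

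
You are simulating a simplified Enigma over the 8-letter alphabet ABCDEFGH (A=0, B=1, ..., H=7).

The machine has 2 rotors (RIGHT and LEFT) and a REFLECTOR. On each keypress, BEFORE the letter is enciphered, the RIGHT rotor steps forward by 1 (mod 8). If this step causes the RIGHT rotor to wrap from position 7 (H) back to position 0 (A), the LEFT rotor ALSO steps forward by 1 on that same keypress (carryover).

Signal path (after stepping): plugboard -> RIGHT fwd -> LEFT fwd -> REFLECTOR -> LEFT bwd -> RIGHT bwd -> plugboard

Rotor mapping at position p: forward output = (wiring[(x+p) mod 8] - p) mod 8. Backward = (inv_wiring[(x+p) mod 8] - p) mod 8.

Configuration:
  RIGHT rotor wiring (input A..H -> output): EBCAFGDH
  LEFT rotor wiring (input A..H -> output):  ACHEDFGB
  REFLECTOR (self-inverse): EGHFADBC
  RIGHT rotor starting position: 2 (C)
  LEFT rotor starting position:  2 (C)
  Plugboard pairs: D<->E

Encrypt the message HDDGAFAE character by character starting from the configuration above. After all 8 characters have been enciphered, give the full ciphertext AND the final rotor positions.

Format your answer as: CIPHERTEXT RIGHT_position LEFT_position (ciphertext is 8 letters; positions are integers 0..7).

Answer: DEEDECEA 2 3

Derivation:
Char 1 ('H'): step: R->3, L=2; H->plug->H->R->H->L->A->refl->E->L'->E->R'->E->plug->D
Char 2 ('D'): step: R->4, L=2; D->plug->E->R->A->L->F->refl->D->L'->D->R'->D->plug->E
Char 3 ('D'): step: R->5, L=2; D->plug->E->R->E->L->E->refl->A->L'->H->R'->D->plug->E
Char 4 ('G'): step: R->6, L=2; G->plug->G->R->H->L->A->refl->E->L'->E->R'->E->plug->D
Char 5 ('A'): step: R->7, L=2; A->plug->A->R->A->L->F->refl->D->L'->D->R'->D->plug->E
Char 6 ('F'): step: R->0, L->3 (L advanced); F->plug->F->R->G->L->H->refl->C->L'->C->R'->C->plug->C
Char 7 ('A'): step: R->1, L=3; A->plug->A->R->A->L->B->refl->G->L'->E->R'->D->plug->E
Char 8 ('E'): step: R->2, L=3; E->plug->D->R->E->L->G->refl->B->L'->A->R'->A->plug->A
Final: ciphertext=DEEDECEA, RIGHT=2, LEFT=3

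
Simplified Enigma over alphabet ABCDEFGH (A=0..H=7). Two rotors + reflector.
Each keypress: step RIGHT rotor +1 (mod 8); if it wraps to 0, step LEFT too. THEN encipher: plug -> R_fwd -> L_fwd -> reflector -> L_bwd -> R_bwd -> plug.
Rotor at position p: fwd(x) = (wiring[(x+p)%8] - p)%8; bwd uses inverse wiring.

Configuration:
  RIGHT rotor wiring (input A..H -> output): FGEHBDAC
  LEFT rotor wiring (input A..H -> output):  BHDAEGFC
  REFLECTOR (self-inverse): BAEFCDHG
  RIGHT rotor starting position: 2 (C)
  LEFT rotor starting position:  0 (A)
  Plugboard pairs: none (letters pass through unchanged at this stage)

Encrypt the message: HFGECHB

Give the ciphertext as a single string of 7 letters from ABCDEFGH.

Char 1 ('H'): step: R->3, L=0; H->plug->H->R->B->L->H->refl->G->L'->F->R'->D->plug->D
Char 2 ('F'): step: R->4, L=0; F->plug->F->R->C->L->D->refl->F->L'->G->R'->D->plug->D
Char 3 ('G'): step: R->5, L=0; G->plug->G->R->C->L->D->refl->F->L'->G->R'->A->plug->A
Char 4 ('E'): step: R->6, L=0; E->plug->E->R->G->L->F->refl->D->L'->C->R'->A->plug->A
Char 5 ('C'): step: R->7, L=0; C->plug->C->R->H->L->C->refl->E->L'->E->R'->G->plug->G
Char 6 ('H'): step: R->0, L->1 (L advanced); H->plug->H->R->C->L->H->refl->G->L'->A->R'->G->plug->G
Char 7 ('B'): step: R->1, L=1; B->plug->B->R->D->L->D->refl->F->L'->E->R'->H->plug->H

Answer: DDAAGGH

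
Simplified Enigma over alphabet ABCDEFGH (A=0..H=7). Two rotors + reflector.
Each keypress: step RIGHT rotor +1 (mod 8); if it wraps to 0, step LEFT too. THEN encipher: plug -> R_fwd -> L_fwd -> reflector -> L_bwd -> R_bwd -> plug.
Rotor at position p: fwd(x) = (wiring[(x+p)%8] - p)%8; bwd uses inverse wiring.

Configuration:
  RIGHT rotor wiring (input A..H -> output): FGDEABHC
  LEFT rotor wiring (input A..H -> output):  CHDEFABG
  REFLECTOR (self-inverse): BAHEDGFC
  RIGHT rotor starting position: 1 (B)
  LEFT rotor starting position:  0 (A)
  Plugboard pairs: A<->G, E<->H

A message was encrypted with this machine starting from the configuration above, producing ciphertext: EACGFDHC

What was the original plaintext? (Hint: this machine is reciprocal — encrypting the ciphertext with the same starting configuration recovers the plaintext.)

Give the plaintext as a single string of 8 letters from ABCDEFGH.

Char 1 ('E'): step: R->2, L=0; E->plug->H->R->E->L->F->refl->G->L'->H->R'->D->plug->D
Char 2 ('A'): step: R->3, L=0; A->plug->G->R->D->L->E->refl->D->L'->C->R'->F->plug->F
Char 3 ('C'): step: R->4, L=0; C->plug->C->R->D->L->E->refl->D->L'->C->R'->F->plug->F
Char 4 ('G'): step: R->5, L=0; G->plug->A->R->E->L->F->refl->G->L'->H->R'->G->plug->A
Char 5 ('F'): step: R->6, L=0; F->plug->F->R->G->L->B->refl->A->L'->F->R'->E->plug->H
Char 6 ('D'): step: R->7, L=0; D->plug->D->R->E->L->F->refl->G->L'->H->R'->C->plug->C
Char 7 ('H'): step: R->0, L->1 (L advanced); H->plug->E->R->A->L->G->refl->F->L'->G->R'->B->plug->B
Char 8 ('C'): step: R->1, L=1; C->plug->C->R->D->L->E->refl->D->L'->C->R'->B->plug->B

Answer: DFFAHCBB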